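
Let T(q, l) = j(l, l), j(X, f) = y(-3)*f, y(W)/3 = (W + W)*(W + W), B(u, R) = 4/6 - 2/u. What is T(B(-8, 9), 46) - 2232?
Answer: 2736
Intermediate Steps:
B(u, R) = ⅔ - 2/u (B(u, R) = 4*(⅙) - 2/u = ⅔ - 2/u)
y(W) = 12*W² (y(W) = 3*((W + W)*(W + W)) = 3*((2*W)*(2*W)) = 3*(4*W²) = 12*W²)
j(X, f) = 108*f (j(X, f) = (12*(-3)²)*f = (12*9)*f = 108*f)
T(q, l) = 108*l
T(B(-8, 9), 46) - 2232 = 108*46 - 2232 = 4968 - 2232 = 2736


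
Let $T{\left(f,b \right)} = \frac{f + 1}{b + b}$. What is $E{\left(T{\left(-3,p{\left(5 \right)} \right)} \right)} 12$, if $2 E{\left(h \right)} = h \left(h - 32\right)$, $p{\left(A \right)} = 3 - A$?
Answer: $- \frac{189}{2} \approx -94.5$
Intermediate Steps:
$T{\left(f,b \right)} = \frac{1 + f}{2 b}$
$E{\left(h \right)} = \frac{h \left(-32 + h\right)}{2}$ ($E{\left(h \right)} = \frac{h \left(h - 32\right)}{2} = \frac{h \left(-32 + h\right)}{2}$)
$E{\left(T{\left(-3,p{\left(5 \right)} \right)} \right)} 12 = \frac{\frac{1 - 3}{2 \left(3 - 5\right)} \left(-32 + \frac{1 - 3}{2 \left(3 - 5\right)}\right)}{2} \cdot 12 = \frac{\frac{1}{2} \frac{1}{3 - 5} \left(-2\right) \left(-32 + \frac{1}{2} \frac{1}{3 - 5} \left(-2\right)\right)}{2} \cdot 12 = \frac{\frac{1}{2} \frac{1}{-2} \left(-2\right) \left(-32 + \frac{1}{2} \frac{1}{-2} \left(-2\right)\right)}{2} \cdot 12 = \frac{\frac{1}{2} \left(- \frac{1}{2}\right) \left(-2\right) \left(-32 + \frac{1}{2} \left(- \frac{1}{2}\right) \left(-2\right)\right)}{2} \cdot 12 = \frac{1}{2} \cdot \frac{1}{2} \left(-32 + \frac{1}{2}\right) 12 = \frac{1}{2} \cdot \frac{1}{2} \left(- \frac{63}{2}\right) 12 = \left(- \frac{63}{8}\right) 12 = - \frac{189}{2}$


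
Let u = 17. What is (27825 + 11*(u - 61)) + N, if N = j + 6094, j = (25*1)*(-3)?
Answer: 33360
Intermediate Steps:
j = -75 (j = 25*(-3) = -75)
N = 6019 (N = -75 + 6094 = 6019)
(27825 + 11*(u - 61)) + N = (27825 + 11*(17 - 61)) + 6019 = (27825 + 11*(-44)) + 6019 = (27825 - 484) + 6019 = 27341 + 6019 = 33360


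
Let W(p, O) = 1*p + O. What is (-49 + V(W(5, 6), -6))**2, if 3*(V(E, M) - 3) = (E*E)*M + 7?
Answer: 734449/9 ≈ 81606.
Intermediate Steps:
W(p, O) = O + p (W(p, O) = p + O = O + p)
V(E, M) = 16/3 + M*E**2/3 (V(E, M) = 3 + ((E*E)*M + 7)/3 = 3 + (E**2*M + 7)/3 = 3 + (M*E**2 + 7)/3 = 3 + (7 + M*E**2)/3 = 3 + (7/3 + M*E**2/3) = 16/3 + M*E**2/3)
(-49 + V(W(5, 6), -6))**2 = (-49 + (16/3 + (1/3)*(-6)*(6 + 5)**2))**2 = (-49 + (16/3 + (1/3)*(-6)*11**2))**2 = (-49 + (16/3 + (1/3)*(-6)*121))**2 = (-49 + (16/3 - 242))**2 = (-49 - 710/3)**2 = (-857/3)**2 = 734449/9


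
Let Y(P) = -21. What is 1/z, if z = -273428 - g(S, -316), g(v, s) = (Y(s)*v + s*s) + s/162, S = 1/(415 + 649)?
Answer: -12312/4595848349 ≈ -2.6789e-6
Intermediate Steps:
S = 1/1064 ≈ 0.00093985
g(v, s) = s**2 - 21*v + s/162 (g(v, s) = (-21*v + s*s) + s/162 = (-21*v + s**2) + s*(1/162) = (s**2 - 21*v) + s/162 = s**2 - 21*v + s/162)
z = -4595848349/12312 (z = -273428 - ((-316)**2 - 21*1/1064 + (1/162)*(-316)) = -273428 - (99856 - 3/152 - 158/81) = -273428 - 1*1229402813/12312 = -273428 - 1229402813/12312 = -4595848349/12312 ≈ -3.7328e+5)
1/z = 1/(-4595848349/12312) = -12312/4595848349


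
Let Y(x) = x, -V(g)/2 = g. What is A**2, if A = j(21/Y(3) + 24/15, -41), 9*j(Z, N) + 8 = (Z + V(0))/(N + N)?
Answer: 11042329/13616100 ≈ 0.81098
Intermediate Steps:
V(g) = -2*g
j(Z, N) = -8/9 + Z/(18*N) (j(Z, N) = -8/9 + ((Z - 2*0)/(N + N))/9 = -8/9 + ((Z + 0)/((2*N)))/9 = -8/9 + (Z*(1/(2*N)))/9 = -8/9 + (Z/(2*N))/9 = -8/9 + Z/(18*N))
A = -3323/3690 (A = (1/18)*((21/3 + 24/15) - 16*(-41))/(-41) = (1/18)*(-1/41)*((21*(1/3) + 24*(1/15)) + 656) = (1/18)*(-1/41)*((7 + 8/5) + 656) = (1/18)*(-1/41)*(43/5 + 656) = (1/18)*(-1/41)*(3323/5) = -3323/3690 ≈ -0.90054)
A**2 = (-3323/3690)**2 = 11042329/13616100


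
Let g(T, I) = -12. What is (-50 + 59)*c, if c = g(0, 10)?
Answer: -108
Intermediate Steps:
c = -12
(-50 + 59)*c = (-50 + 59)*(-12) = 9*(-12) = -108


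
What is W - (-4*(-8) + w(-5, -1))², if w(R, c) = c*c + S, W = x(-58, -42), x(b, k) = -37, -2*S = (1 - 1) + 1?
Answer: -4373/4 ≈ -1093.3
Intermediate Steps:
S = -½ (S = -((1 - 1) + 1)/2 = -(0 + 1)/2 = -½*1 = -½ ≈ -0.50000)
W = -37
w(R, c) = -½ + c² (w(R, c) = c*c - ½ = c² - ½ = -½ + c²)
W - (-4*(-8) + w(-5, -1))² = -37 - (-4*(-8) + (-½ + (-1)²))² = -37 - (32 + (-½ + 1))² = -37 - (32 + ½)² = -37 - (65/2)² = -37 - 1*4225/4 = -37 - 4225/4 = -4373/4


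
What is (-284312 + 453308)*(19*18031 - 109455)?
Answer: 39398713464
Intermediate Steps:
(-284312 + 453308)*(19*18031 - 109455) = 168996*(342589 - 109455) = 168996*233134 = 39398713464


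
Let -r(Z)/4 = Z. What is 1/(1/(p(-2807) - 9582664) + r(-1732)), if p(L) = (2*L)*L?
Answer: 6175834/42786177953 ≈ 0.00014434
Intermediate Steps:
p(L) = 2*L**2
r(Z) = -4*Z
1/(1/(p(-2807) - 9582664) + r(-1732)) = 1/(1/(2*(-2807)**2 - 9582664) - 4*(-1732)) = 1/(1/(2*7879249 - 9582664) + 6928) = 1/(1/(15758498 - 9582664) + 6928) = 1/(1/6175834 + 6928) = 1/(42786177953/6175834) = 6175834/42786177953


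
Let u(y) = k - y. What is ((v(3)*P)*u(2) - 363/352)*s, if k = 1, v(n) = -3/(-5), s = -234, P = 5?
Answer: 15093/16 ≈ 943.31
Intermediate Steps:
v(n) = 3/5 (v(n) = -3*(-1/5) = 3/5)
u(y) = 1 - y
((v(3)*P)*u(2) - 363/352)*s = (((3/5)*5)*(1 - 1*2) - 363/352)*(-234) = (3*(1 - 2) - 363*1/352)*(-234) = (3*(-1) - 33/32)*(-234) = (-3 - 33/32)*(-234) = -129/32*(-234) = 15093/16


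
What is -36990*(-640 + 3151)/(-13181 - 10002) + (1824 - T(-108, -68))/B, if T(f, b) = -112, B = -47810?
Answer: 2220319139306/554189615 ≈ 4006.4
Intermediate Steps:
-36990*(-640 + 3151)/(-13181 - 10002) + (1824 - T(-108, -68))/B = -36990*(-640 + 3151)/(-13181 - 10002) + (1824 - 1*(-112))/(-47810) = -36990/((-23183/2511)) + (1824 + 112)*(-1/47810) = -36990/((-23183*1/2511)) + 1936*(-1/47810) = -36990/(-23183/2511) - 968/23905 = -36990*(-2511/23183) - 968/23905 = 92881890/23183 - 968/23905 = 2220319139306/554189615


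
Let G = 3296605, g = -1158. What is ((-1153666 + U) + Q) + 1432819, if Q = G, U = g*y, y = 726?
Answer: 2735050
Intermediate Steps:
U = -840708 (U = -1158*726 = -840708)
Q = 3296605
((-1153666 + U) + Q) + 1432819 = ((-1153666 - 840708) + 3296605) + 1432819 = (-1994374 + 3296605) + 1432819 = 1302231 + 1432819 = 2735050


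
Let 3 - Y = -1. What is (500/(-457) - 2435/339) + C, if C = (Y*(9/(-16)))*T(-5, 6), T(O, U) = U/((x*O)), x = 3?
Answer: -11428643/1549230 ≈ -7.3770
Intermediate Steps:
Y = 4 (Y = 3 - 1*(-1) = 3 + 1 = 4)
T(O, U) = U/(3*O) (T(O, U) = U/((3*O)) = U*(1/(3*O)) = U/(3*O))
C = 9/10 (C = (4*(9/(-16)))*((⅓)*6/(-5)) = (4*(9*(-1/16)))*((⅓)*6*(-⅕)) = (4*(-9/16))*(-⅖) = -9/4*(-⅖) = 9/10 ≈ 0.90000)
(500/(-457) - 2435/339) + C = (500/(-457) - 2435/339) + 9/10 = (500*(-1/457) - 2435*1/339) + 9/10 = (-500/457 - 2435/339) + 9/10 = -1282295/154923 + 9/10 = -11428643/1549230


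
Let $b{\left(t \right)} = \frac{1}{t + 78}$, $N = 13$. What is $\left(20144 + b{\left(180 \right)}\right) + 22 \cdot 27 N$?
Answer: $\frac{7189429}{258} \approx 27866.0$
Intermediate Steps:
$b{\left(t \right)} = \frac{1}{78 + t}$
$\left(20144 + b{\left(180 \right)}\right) + 22 \cdot 27 N = \left(20144 + \frac{1}{78 + 180}\right) + 22 \cdot 27 \cdot 13 = \left(20144 + \frac{1}{258}\right) + 594 \cdot 13 = \left(20144 + \frac{1}{258}\right) + 7722 = \frac{5197153}{258} + 7722 = \frac{7189429}{258}$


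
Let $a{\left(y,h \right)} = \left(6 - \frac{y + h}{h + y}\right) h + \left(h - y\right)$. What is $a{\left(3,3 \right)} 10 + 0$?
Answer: $150$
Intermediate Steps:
$a{\left(y,h \right)} = - y + 6 h$ ($a{\left(y,h \right)} = \left(6 - \frac{h + y}{h + y}\right) h + \left(h - y\right) = \left(6 - 1\right) h + \left(h - y\right) = 5 h + \left(h - y\right) = - y + 6 h$)
$a{\left(3,3 \right)} 10 + 0 = \left(\left(-1\right) 3 + 6 \cdot 3\right) 10 + 0 = \left(-3 + 18\right) 10 + 0 = 15 \cdot 10 + 0 = 150 + 0 = 150$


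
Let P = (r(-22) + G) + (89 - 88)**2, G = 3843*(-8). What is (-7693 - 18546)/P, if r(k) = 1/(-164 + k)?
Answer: 4880454/5718199 ≈ 0.85349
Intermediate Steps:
G = -30744
P = -5718199/186 (P = (1/(-164 - 22) - 30744) + (89 - 88)**2 = (1/(-186) - 30744) + 1**2 = (-1/186 - 30744) + 1 = -5718385/186 + 1 = -5718199/186 ≈ -30743.)
(-7693 - 18546)/P = (-7693 - 18546)/(-5718199/186) = -26239*(-186/5718199) = 4880454/5718199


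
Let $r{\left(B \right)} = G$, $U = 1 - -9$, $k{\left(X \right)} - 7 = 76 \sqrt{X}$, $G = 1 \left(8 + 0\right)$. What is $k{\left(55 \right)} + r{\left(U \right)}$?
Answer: $15 + 76 \sqrt{55} \approx 578.63$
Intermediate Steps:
$G = 8$ ($G = 1 \cdot 8 = 8$)
$k{\left(X \right)} = 7 + 76 \sqrt{X}$
$U = 10$ ($U = 1 + 9 = 10$)
$r{\left(B \right)} = 8$
$k{\left(55 \right)} + r{\left(U \right)} = \left(7 + 76 \sqrt{55}\right) + 8 = 15 + 76 \sqrt{55}$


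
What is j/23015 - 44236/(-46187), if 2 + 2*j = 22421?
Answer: 3071649433/2125987610 ≈ 1.4448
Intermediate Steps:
j = 22419/2 (j = -1 + (1/2)*22421 = -1 + 22421/2 = 22419/2 ≈ 11210.)
j/23015 - 44236/(-46187) = (22419/2)/23015 - 44236/(-46187) = (22419/2)*(1/23015) - 44236*(-1/46187) = 22419/46030 + 44236/46187 = 3071649433/2125987610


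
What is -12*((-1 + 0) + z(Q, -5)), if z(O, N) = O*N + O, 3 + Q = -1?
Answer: -180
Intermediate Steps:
Q = -4 (Q = -3 - 1 = -4)
z(O, N) = O + N*O (z(O, N) = N*O + O = O + N*O)
-12*((-1 + 0) + z(Q, -5)) = -12*((-1 + 0) - 4*(1 - 5)) = -12*(-1 - 4*(-4)) = -12*(-1 + 16) = -12*15 = -180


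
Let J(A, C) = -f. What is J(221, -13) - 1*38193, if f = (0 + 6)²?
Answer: -38229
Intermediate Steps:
f = 36 (f = 6² = 36)
J(A, C) = -36 (J(A, C) = -1*36 = -36)
J(221, -13) - 1*38193 = -36 - 1*38193 = -36 - 38193 = -38229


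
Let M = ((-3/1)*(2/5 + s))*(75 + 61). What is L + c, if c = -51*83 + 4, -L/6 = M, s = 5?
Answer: 44951/5 ≈ 8990.2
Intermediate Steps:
M = -11016/5 (M = ((-3/1)*(2/5 + 5))*(75 + 61) = ((-3*1)*(2*(⅕) + 5))*136 = -3*(⅖ + 5)*136 = -3*27/5*136 = -81/5*136 = -11016/5 ≈ -2203.2)
L = 66096/5 (L = -6*(-11016/5) = 66096/5 ≈ 13219.)
c = -4229 (c = -4233 + 4 = -4229)
L + c = 66096/5 - 4229 = 44951/5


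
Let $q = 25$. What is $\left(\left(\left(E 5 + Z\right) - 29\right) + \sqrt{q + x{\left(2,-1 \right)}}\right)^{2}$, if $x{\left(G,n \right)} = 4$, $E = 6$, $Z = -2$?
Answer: $\left(1 - \sqrt{29}\right)^{2} \approx 19.23$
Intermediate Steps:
$\left(\left(\left(E 5 + Z\right) - 29\right) + \sqrt{q + x{\left(2,-1 \right)}}\right)^{2} = \left(\left(\left(6 \cdot 5 - 2\right) - 29\right) + \sqrt{25 + 4}\right)^{2} = \left(\left(\left(30 - 2\right) - 29\right) + \sqrt{29}\right)^{2} = \left(\left(28 - 29\right) + \sqrt{29}\right)^{2} = \left(-1 + \sqrt{29}\right)^{2}$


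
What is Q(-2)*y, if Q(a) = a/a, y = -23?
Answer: -23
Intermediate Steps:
Q(a) = 1
Q(-2)*y = 1*(-23) = -23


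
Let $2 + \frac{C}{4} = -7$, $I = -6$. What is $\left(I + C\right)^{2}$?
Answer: $1764$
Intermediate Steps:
$C = -36$ ($C = -8 + 4 \left(-7\right) = -8 - 28 = -36$)
$\left(I + C\right)^{2} = \left(-6 - 36\right)^{2} = \left(-42\right)^{2} = 1764$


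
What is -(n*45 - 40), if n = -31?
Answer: 1435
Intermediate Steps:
-(n*45 - 40) = -(-31*45 - 40) = -(-1395 - 40) = -1*(-1435) = 1435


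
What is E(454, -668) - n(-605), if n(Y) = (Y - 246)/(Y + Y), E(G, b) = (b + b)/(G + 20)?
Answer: -1009967/286770 ≈ -3.5219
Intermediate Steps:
E(G, b) = 2*b/(20 + G) (E(G, b) = (2*b)/(20 + G) = 2*b/(20 + G))
n(Y) = (-246 + Y)/(2*Y) (n(Y) = (-246 + Y)/((2*Y)) = (-246 + Y)*(1/(2*Y)) = (-246 + Y)/(2*Y))
E(454, -668) - n(-605) = 2*(-668)/(20 + 454) - (-246 - 605)/(2*(-605)) = 2*(-668)/474 - (-1)*(-851)/(2*605) = 2*(-668)*(1/474) - 1*851/1210 = -668/237 - 851/1210 = -1009967/286770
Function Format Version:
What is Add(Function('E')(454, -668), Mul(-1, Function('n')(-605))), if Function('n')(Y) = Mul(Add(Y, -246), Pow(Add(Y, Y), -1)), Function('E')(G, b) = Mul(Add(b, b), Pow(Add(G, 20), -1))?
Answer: Rational(-1009967, 286770) ≈ -3.5219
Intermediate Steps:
Function('E')(G, b) = Mul(2, b, Pow(Add(20, G), -1)) (Function('E')(G, b) = Mul(Mul(2, b), Pow(Add(20, G), -1)) = Mul(2, b, Pow(Add(20, G), -1)))
Function('n')(Y) = Mul(Rational(1, 2), Pow(Y, -1), Add(-246, Y)) (Function('n')(Y) = Mul(Add(-246, Y), Pow(Mul(2, Y), -1)) = Mul(Add(-246, Y), Mul(Rational(1, 2), Pow(Y, -1))) = Mul(Rational(1, 2), Pow(Y, -1), Add(-246, Y)))
Add(Function('E')(454, -668), Mul(-1, Function('n')(-605))) = Add(Mul(2, -668, Pow(Add(20, 454), -1)), Mul(-1, Mul(Rational(1, 2), Pow(-605, -1), Add(-246, -605)))) = Add(Mul(2, -668, Pow(474, -1)), Mul(-1, Mul(Rational(1, 2), Rational(-1, 605), -851))) = Add(Mul(2, -668, Rational(1, 474)), Mul(-1, Rational(851, 1210))) = Add(Rational(-668, 237), Rational(-851, 1210)) = Rational(-1009967, 286770)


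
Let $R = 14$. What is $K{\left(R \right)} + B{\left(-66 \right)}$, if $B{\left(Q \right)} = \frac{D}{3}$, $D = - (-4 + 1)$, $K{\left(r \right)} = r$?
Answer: $15$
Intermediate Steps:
$D = 3$ ($D = \left(-1\right) \left(-3\right) = 3$)
$B{\left(Q \right)} = 1$ ($B{\left(Q \right)} = \frac{3}{3} = 3 \cdot \frac{1}{3} = 1$)
$K{\left(R \right)} + B{\left(-66 \right)} = 14 + 1 = 15$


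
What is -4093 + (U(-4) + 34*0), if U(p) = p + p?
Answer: -4101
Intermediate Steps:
U(p) = 2*p
-4093 + (U(-4) + 34*0) = -4093 + (2*(-4) + 34*0) = -4093 + (-8 + 0) = -4093 - 8 = -4101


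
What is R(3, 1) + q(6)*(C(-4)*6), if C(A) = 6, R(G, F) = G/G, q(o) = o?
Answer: 217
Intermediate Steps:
R(G, F) = 1
R(3, 1) + q(6)*(C(-4)*6) = 1 + 6*(6*6) = 1 + 6*36 = 1 + 216 = 217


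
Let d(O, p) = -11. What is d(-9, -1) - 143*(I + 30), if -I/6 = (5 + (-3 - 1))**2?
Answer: -3443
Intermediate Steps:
I = -6 (I = -6*(5 + (-3 - 1))**2 = -6*(5 - 4)**2 = -6*1**2 = -6*1 = -6)
d(-9, -1) - 143*(I + 30) = -11 - 143*(-6 + 30) = -11 - 143*24 = -11 - 3432 = -3443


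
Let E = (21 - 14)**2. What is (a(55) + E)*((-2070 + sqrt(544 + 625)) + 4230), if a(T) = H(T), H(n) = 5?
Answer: 116640 + 54*sqrt(1169) ≈ 1.1849e+5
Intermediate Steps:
a(T) = 5
E = 49 (E = 7**2 = 49)
(a(55) + E)*((-2070 + sqrt(544 + 625)) + 4230) = (5 + 49)*((-2070 + sqrt(544 + 625)) + 4230) = 54*((-2070 + sqrt(1169)) + 4230) = 54*(2160 + sqrt(1169)) = 116640 + 54*sqrt(1169)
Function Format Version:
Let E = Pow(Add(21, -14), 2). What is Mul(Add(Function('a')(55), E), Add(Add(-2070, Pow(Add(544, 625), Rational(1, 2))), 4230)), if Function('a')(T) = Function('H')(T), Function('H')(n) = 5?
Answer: Add(116640, Mul(54, Pow(1169, Rational(1, 2)))) ≈ 1.1849e+5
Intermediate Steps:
Function('a')(T) = 5
E = 49 (E = Pow(7, 2) = 49)
Mul(Add(Function('a')(55), E), Add(Add(-2070, Pow(Add(544, 625), Rational(1, 2))), 4230)) = Mul(Add(5, 49), Add(Add(-2070, Pow(Add(544, 625), Rational(1, 2))), 4230)) = Mul(54, Add(Add(-2070, Pow(1169, Rational(1, 2))), 4230)) = Mul(54, Add(2160, Pow(1169, Rational(1, 2)))) = Add(116640, Mul(54, Pow(1169, Rational(1, 2))))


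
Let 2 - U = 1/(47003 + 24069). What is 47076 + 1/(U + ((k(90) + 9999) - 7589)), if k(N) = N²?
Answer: 35170896905660/747108863 ≈ 47076.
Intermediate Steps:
U = 142143/71072 (U = 2 - 1/(47003 + 24069) = 2 - 1/71072 = 142143/71072 ≈ 2.0000)
47076 + 1/(U + ((k(90) + 9999) - 7589)) = 47076 + 1/(142143/71072 + ((90² + 9999) - 7589)) = 47076 + 1/(142143/71072 + ((8100 + 9999) - 7589)) = 47076 + 1/(142143/71072 + (18099 - 7589)) = 47076 + 1/(142143/71072 + 10510) = 47076 + 1/(747108863/71072) = 47076 + 71072/747108863 = 35170896905660/747108863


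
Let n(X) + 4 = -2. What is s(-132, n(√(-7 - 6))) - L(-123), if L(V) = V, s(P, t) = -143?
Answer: -20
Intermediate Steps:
n(X) = -6 (n(X) = -4 - 2 = -6)
s(-132, n(√(-7 - 6))) - L(-123) = -143 - 1*(-123) = -143 + 123 = -20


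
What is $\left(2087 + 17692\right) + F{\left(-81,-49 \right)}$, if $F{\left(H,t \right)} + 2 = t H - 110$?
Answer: $23636$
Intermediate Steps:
$F{\left(H,t \right)} = -112 + H t$ ($F{\left(H,t \right)} = -2 + \left(t H - 110\right) = -2 + \left(H t - 110\right) = -2 + \left(-110 + H t\right) = -112 + H t$)
$\left(2087 + 17692\right) + F{\left(-81,-49 \right)} = \left(2087 + 17692\right) - -3857 = 19779 + \left(-112 + 3969\right) = 19779 + 3857 = 23636$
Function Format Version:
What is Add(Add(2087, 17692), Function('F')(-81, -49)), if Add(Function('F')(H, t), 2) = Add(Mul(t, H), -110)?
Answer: 23636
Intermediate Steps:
Function('F')(H, t) = Add(-112, Mul(H, t)) (Function('F')(H, t) = Add(-2, Add(Mul(t, H), -110)) = Add(-2, Add(Mul(H, t), -110)) = Add(-2, Add(-110, Mul(H, t))) = Add(-112, Mul(H, t)))
Add(Add(2087, 17692), Function('F')(-81, -49)) = Add(Add(2087, 17692), Add(-112, Mul(-81, -49))) = Add(19779, Add(-112, 3969)) = Add(19779, 3857) = 23636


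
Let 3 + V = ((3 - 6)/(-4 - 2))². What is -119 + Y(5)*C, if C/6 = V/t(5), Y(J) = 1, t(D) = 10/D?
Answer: -509/4 ≈ -127.25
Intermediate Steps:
V = -11/4 (V = -3 + ((3 - 6)/(-4 - 2))² = -3 + (-3/(-6))² = -3 + (-3*(-⅙))² = -3 + (½)² = -3 + ¼ = -11/4 ≈ -2.7500)
C = -33/4 (C = 6*(-11/(4*(10/5))) = 6*(-11/(4*(10*(⅕)))) = 6*(-11/4/2) = 6*(-11/4*½) = 6*(-11/8) = -33/4 ≈ -8.2500)
-119 + Y(5)*C = -119 + 1*(-33/4) = -119 - 33/4 = -509/4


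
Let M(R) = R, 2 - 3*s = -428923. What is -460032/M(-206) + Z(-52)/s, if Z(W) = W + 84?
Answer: 32886540896/14726425 ≈ 2233.2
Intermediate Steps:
s = 142975 (s = ⅔ - ⅓*(-428923) = ⅔ + 428923/3 = 142975)
Z(W) = 84 + W
-460032/M(-206) + Z(-52)/s = -460032/(-206) + (84 - 52)/142975 = -460032*(-1/206) + 32*(1/142975) = 230016/103 + 32/142975 = 32886540896/14726425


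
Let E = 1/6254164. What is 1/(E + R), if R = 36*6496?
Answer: 6254164/1462573776385 ≈ 4.2761e-6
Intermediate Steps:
E = 1/6254164 ≈ 1.5989e-7
R = 233856
1/(E + R) = 1/(1/6254164 + 233856) = 1/(1462573776385/6254164) = 6254164/1462573776385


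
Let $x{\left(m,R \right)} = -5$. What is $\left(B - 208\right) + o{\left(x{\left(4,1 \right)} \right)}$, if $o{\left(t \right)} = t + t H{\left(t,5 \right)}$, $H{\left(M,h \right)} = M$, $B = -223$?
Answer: $-411$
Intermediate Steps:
$o{\left(t \right)} = t + t^{2}$ ($o{\left(t \right)} = t + t t = t + t^{2}$)
$\left(B - 208\right) + o{\left(x{\left(4,1 \right)} \right)} = \left(-223 - 208\right) - 5 \left(1 - 5\right) = -431 - -20 = -431 + 20 = -411$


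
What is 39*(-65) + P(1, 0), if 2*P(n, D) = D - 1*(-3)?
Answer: -5067/2 ≈ -2533.5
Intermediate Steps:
P(n, D) = 3/2 + D/2 (P(n, D) = (D - 1*(-3))/2 = (D + 3)/2 = (3 + D)/2 = 3/2 + D/2)
39*(-65) + P(1, 0) = 39*(-65) + (3/2 + (½)*0) = -2535 + (3/2 + 0) = -2535 + 3/2 = -5067/2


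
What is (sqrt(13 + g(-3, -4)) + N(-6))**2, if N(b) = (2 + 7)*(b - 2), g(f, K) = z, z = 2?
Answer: (72 - sqrt(15))**2 ≈ 4641.3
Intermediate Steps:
g(f, K) = 2
N(b) = -18 + 9*b (N(b) = 9*(-2 + b) = -18 + 9*b)
(sqrt(13 + g(-3, -4)) + N(-6))**2 = (sqrt(13 + 2) + (-18 + 9*(-6)))**2 = (sqrt(15) + (-18 - 54))**2 = (sqrt(15) - 72)**2 = (-72 + sqrt(15))**2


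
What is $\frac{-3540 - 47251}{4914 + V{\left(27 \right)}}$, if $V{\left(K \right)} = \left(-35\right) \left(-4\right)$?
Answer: $- \frac{50791}{5054} \approx -10.05$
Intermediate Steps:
$V{\left(K \right)} = 140$
$\frac{-3540 - 47251}{4914 + V{\left(27 \right)}} = \frac{-3540 - 47251}{4914 + 140} = - \frac{50791}{5054}$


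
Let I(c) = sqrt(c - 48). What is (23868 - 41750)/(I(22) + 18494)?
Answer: -165354854/171014031 + 8941*I*sqrt(26)/171014031 ≈ -0.96691 + 0.00026659*I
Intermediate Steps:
I(c) = sqrt(-48 + c)
(23868 - 41750)/(I(22) + 18494) = (23868 - 41750)/(sqrt(-48 + 22) + 18494) = -17882/(sqrt(-26) + 18494) = -17882/(I*sqrt(26) + 18494) = -17882/(18494 + I*sqrt(26))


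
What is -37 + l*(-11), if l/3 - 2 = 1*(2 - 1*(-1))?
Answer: -202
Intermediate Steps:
l = 15 (l = 6 + 3*(1*(2 - 1*(-1))) = 6 + 3*(1*(2 + 1)) = 6 + 3*(1*3) = 6 + 3*3 = 6 + 9 = 15)
-37 + l*(-11) = -37 + 15*(-11) = -37 - 165 = -202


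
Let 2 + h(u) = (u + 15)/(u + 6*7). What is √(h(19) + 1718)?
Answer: √6387310/61 ≈ 41.431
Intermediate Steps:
h(u) = -2 + (15 + u)/(42 + u) (h(u) = -2 + (u + 15)/(u + 6*7) = -2 + (15 + u)/(u + 42) = -2 + (15 + u)/(42 + u))
√(h(19) + 1718) = √((-69 - 1*19)/(42 + 19) + 1718) = √((-69 - 19)/61 + 1718) = √((1/61)*(-88) + 1718) = √(-88/61 + 1718) = √(104710/61) = √6387310/61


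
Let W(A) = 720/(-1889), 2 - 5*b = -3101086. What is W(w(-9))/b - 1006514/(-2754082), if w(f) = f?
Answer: 61417750392563/168055094388094 ≈ 0.36546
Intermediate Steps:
b = 3101088/5 (b = ⅖ - ⅕*(-3101086) = ⅖ + 3101086/5 = 3101088/5 ≈ 6.2022e+5)
W(A) = -720/1889 (W(A) = 720*(-1/1889) = -720/1889)
W(w(-9))/b - 1006514/(-2754082) = -720/(1889*3101088/5) - 1006514/(-2754082) = -720/1889*5/3101088 - 1006514*(-1/2754082) = -75/122040734 + 503257/1377041 = 61417750392563/168055094388094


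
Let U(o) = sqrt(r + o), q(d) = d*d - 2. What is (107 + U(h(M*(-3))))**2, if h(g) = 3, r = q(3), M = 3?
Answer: (107 + sqrt(10))**2 ≈ 12136.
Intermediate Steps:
q(d) = -2 + d**2 (q(d) = d**2 - 2 = -2 + d**2)
r = 7 (r = -2 + 3**2 = -2 + 9 = 7)
U(o) = sqrt(7 + o)
(107 + U(h(M*(-3))))**2 = (107 + sqrt(7 + 3))**2 = (107 + sqrt(10))**2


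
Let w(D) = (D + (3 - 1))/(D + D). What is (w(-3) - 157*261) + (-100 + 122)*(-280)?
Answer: -282821/6 ≈ -47137.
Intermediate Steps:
w(D) = (2 + D)/(2*D) (w(D) = (D + 2)/((2*D)) = (2 + D)*(1/(2*D)) = (2 + D)/(2*D))
(w(-3) - 157*261) + (-100 + 122)*(-280) = ((½)*(2 - 3)/(-3) - 157*261) + (-100 + 122)*(-280) = ((½)*(-⅓)*(-1) - 40977) + 22*(-280) = (⅙ - 40977) - 6160 = -245861/6 - 6160 = -282821/6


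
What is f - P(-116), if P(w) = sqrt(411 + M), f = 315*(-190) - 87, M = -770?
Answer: -59937 - I*sqrt(359) ≈ -59937.0 - 18.947*I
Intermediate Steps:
f = -59937 (f = -59850 - 87 = -59937)
P(w) = I*sqrt(359) (P(w) = sqrt(411 - 770) = sqrt(-359) = I*sqrt(359))
f - P(-116) = -59937 - I*sqrt(359)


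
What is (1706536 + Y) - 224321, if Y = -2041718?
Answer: -559503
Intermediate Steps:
(1706536 + Y) - 224321 = (1706536 - 2041718) - 224321 = -335182 - 224321 = -559503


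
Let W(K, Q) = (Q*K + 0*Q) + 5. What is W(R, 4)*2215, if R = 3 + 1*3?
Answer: 64235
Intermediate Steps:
R = 6 (R = 3 + 3 = 6)
W(K, Q) = 5 + K*Q (W(K, Q) = (K*Q + 0) + 5 = K*Q + 5 = 5 + K*Q)
W(R, 4)*2215 = (5 + 6*4)*2215 = (5 + 24)*2215 = 29*2215 = 64235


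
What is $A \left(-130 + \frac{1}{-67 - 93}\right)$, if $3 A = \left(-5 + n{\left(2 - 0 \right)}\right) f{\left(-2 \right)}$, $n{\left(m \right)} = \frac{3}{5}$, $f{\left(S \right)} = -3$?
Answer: $- \frac{228811}{400} \approx -572.03$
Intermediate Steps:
$n{\left(m \right)} = \frac{3}{5}$ ($n{\left(m \right)} = 3 \cdot \frac{1}{5} = \frac{3}{5}$)
$A = \frac{22}{5}$ ($A = \frac{\left(-5 + \frac{3}{5}\right) \left(-3\right)}{3} = \frac{\left(- \frac{22}{5}\right) \left(-3\right)}{3} = \frac{1}{3} \cdot \frac{66}{5} = \frac{22}{5} \approx 4.4$)
$A \left(-130 + \frac{1}{-67 - 93}\right) = \frac{22 \left(-130 + \frac{1}{-67 - 93}\right)}{5} = \frac{22 \left(-130 + \frac{1}{-160}\right)}{5} = \frac{22 \left(-130 - \frac{1}{160}\right)}{5} = \frac{22}{5} \left(- \frac{20801}{160}\right) = - \frac{228811}{400}$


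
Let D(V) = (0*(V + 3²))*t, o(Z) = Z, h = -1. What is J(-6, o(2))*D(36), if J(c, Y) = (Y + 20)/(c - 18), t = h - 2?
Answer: 0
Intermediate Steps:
t = -3 (t = -1 - 2 = -3)
J(c, Y) = (20 + Y)/(-18 + c)
D(V) = 0 (D(V) = (0*(V + 3²))*(-3) = (0*(V + 9))*(-3) = (0*(9 + V))*(-3) = 0*(-3) = 0)
J(-6, o(2))*D(36) = ((20 + 2)/(-18 - 6))*0 = (22/(-24))*0 = -1/24*22*0 = -11/12*0 = 0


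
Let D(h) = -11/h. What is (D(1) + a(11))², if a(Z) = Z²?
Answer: 12100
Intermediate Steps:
(D(1) + a(11))² = (-11/1 + 11²)² = (-11*1 + 121)² = (-11 + 121)² = 110² = 12100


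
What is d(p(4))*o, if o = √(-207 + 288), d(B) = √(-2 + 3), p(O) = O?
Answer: 9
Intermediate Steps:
d(B) = 1 (d(B) = √1 = 1)
o = 9 (o = √81 = 9)
d(p(4))*o = 1*9 = 9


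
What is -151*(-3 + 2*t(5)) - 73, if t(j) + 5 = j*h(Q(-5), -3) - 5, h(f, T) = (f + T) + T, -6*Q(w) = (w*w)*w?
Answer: -56995/3 ≈ -18998.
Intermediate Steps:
Q(w) = -w**3/6 (Q(w) = -w*w*w/6 = -w**2*w/6 = -w**3/6)
h(f, T) = f + 2*T (h(f, T) = (T + f) + T = f + 2*T)
t(j) = -10 + 89*j/6 (t(j) = -5 + (j*(-1/6*(-5)**3 + 2*(-3)) - 5) = -5 + (j*(-1/6*(-125) - 6) - 5) = -5 + (j*(125/6 - 6) - 5) = -5 + (j*(89/6) - 5) = -5 + (89*j/6 - 5) = -5 + (-5 + 89*j/6) = -10 + 89*j/6)
-151*(-3 + 2*t(5)) - 73 = -151*(-3 + 2*(-10 + (89/6)*5)) - 73 = -151*(-3 + 2*(-10 + 445/6)) - 73 = -151*(-3 + 2*(385/6)) - 73 = -151*(-3 + 385/3) - 73 = -151*376/3 - 73 = -56776/3 - 73 = -56995/3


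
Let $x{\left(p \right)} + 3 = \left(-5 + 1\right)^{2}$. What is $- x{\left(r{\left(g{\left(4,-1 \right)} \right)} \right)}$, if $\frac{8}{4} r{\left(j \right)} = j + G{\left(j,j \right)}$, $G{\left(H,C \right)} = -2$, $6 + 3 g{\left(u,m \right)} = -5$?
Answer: $-13$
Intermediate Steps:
$g{\left(u,m \right)} = - \frac{11}{3}$ ($g{\left(u,m \right)} = -2 + \frac{1}{3} \left(-5\right) = -2 - \frac{5}{3} = - \frac{11}{3}$)
$r{\left(j \right)} = -1 + \frac{j}{2}$ ($r{\left(j \right)} = \frac{j - 2}{2} = \frac{-2 + j}{2} = -1 + \frac{j}{2}$)
$x{\left(p \right)} = 13$ ($x{\left(p \right)} = -3 + \left(-5 + 1\right)^{2} = -3 + \left(-4\right)^{2} = -3 + 16 = 13$)
$- x{\left(r{\left(g{\left(4,-1 \right)} \right)} \right)} = \left(-1\right) 13 = -13$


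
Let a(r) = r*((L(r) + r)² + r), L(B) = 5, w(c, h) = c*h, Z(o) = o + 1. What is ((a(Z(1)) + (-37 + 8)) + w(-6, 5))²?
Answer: 1849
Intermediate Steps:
Z(o) = 1 + o
a(r) = r*(r + (5 + r)²) (a(r) = r*((5 + r)² + r) = r*(r + (5 + r)²))
((a(Z(1)) + (-37 + 8)) + w(-6, 5))² = (((1 + 1)*((1 + 1) + (5 + (1 + 1))²) + (-37 + 8)) - 6*5)² = ((2*(2 + (5 + 2)²) - 29) - 30)² = ((2*(2 + 7²) - 29) - 30)² = ((2*(2 + 49) - 29) - 30)² = ((2*51 - 29) - 30)² = ((102 - 29) - 30)² = (73 - 30)² = 43² = 1849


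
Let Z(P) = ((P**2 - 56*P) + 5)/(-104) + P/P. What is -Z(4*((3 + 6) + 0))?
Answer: -63/8 ≈ -7.8750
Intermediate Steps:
Z(P) = 99/104 - P**2/104 + 7*P/13 (Z(P) = (5 + P**2 - 56*P)*(-1/104) + 1 = (-5/104 - P**2/104 + 7*P/13) + 1 = 99/104 - P**2/104 + 7*P/13)
-Z(4*((3 + 6) + 0)) = -(99/104 - 16*((3 + 6) + 0)**2/104 + 7*(4*((3 + 6) + 0))/13) = -(99/104 - 16*(9 + 0)**2/104 + 7*(4*(9 + 0))/13) = -(99/104 - (4*9)**2/104 + 7*(4*9)/13) = -(99/104 - 1/104*36**2 + (7/13)*36) = -(99/104 - 1/104*1296 + 252/13) = -(99/104 - 162/13 + 252/13) = -1*63/8 = -63/8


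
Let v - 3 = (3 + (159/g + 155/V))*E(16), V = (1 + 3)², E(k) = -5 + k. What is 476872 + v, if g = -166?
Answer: 633461347/1328 ≈ 4.7700e+5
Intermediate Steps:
V = 16 (V = 4² = 16)
v = 175331/1328 (v = 3 + (3 + (159/(-166) + 155/16))*(-5 + 16) = 3 + (3 + (159*(-1/166) + 155*(1/16)))*11 = 3 + (3 + (-159/166 + 155/16))*11 = 3 + (3 + 11593/1328)*11 = 3 + (15577/1328)*11 = 3 + 171347/1328 = 175331/1328 ≈ 132.03)
476872 + v = 476872 + 175331/1328 = 633461347/1328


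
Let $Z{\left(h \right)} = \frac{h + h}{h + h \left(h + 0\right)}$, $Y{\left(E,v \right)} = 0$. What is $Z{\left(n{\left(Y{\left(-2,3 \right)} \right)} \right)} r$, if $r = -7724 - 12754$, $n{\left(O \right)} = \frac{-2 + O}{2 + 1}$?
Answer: $-122868$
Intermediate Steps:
$n{\left(O \right)} = - \frac{2}{3} + \frac{O}{3}$ ($n{\left(O \right)} = \frac{-2 + O}{3} = \left(-2 + O\right) \frac{1}{3} = - \frac{2}{3} + \frac{O}{3}$)
$Z{\left(h \right)} = \frac{2 h}{h + h^{2}}$ ($Z{\left(h \right)} = \frac{2 h}{h + h h} = \frac{2 h}{h + h^{2}}$)
$r = -20478$ ($r = -7724 - 12754 = -20478$)
$Z{\left(n{\left(Y{\left(-2,3 \right)} \right)} \right)} r = \frac{2}{1 + \left(- \frac{2}{3} + \frac{1}{3} \cdot 0\right)} \left(-20478\right) = \frac{2}{1 + \left(- \frac{2}{3} + 0\right)} \left(-20478\right) = \frac{2}{1 - \frac{2}{3}} \left(-20478\right) = 2 \frac{1}{\frac{1}{3}} \left(-20478\right) = 2 \cdot 3 \left(-20478\right) = 6 \left(-20478\right) = -122868$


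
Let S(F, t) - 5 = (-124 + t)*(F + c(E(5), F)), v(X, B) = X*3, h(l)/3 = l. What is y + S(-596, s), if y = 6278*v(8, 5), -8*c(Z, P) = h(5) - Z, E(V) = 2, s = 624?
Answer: -296271/2 ≈ -1.4814e+5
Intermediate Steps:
h(l) = 3*l
c(Z, P) = -15/8 + Z/8 (c(Z, P) = -(3*5 - Z)/8 = -(15 - Z)/8 = -15/8 + Z/8)
v(X, B) = 3*X
S(F, t) = 5 + (-124 + t)*(-13/8 + F) (S(F, t) = 5 + (-124 + t)*(F + (-15/8 + (⅛)*2)) = 5 + (-124 + t)*(F + (-15/8 + ¼)) = 5 + (-124 + t)*(F - 13/8) = 5 + (-124 + t)*(-13/8 + F))
y = 150672 (y = 6278*(3*8) = 6278*24 = 150672)
y + S(-596, s) = 150672 + (413/2 - 124*(-596) - 13/8*624 - 596*624) = 150672 + (413/2 + 73904 - 1014 - 371904) = 150672 - 597615/2 = -296271/2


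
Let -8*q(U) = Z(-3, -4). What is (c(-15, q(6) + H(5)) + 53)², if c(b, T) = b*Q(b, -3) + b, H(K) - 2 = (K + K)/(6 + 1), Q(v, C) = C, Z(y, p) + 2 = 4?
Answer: 6889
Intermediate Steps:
Z(y, p) = 2 (Z(y, p) = -2 + 4 = 2)
q(U) = -¼ (q(U) = -⅛*2 = -¼)
H(K) = 2 + 2*K/7 (H(K) = 2 + (K + K)/(6 + 1) = 2 + (2*K)/7 = 2 + (2*K)*(⅐) = 2 + 2*K/7)
c(b, T) = -2*b (c(b, T) = b*(-3) + b = -3*b + b = -2*b)
(c(-15, q(6) + H(5)) + 53)² = (-2*(-15) + 53)² = (30 + 53)² = 83² = 6889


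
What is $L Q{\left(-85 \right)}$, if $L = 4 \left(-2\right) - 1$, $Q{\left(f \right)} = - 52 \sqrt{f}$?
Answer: $468 i \sqrt{85} \approx 4314.8 i$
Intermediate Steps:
$L = -9$ ($L = -8 - 1 = -9$)
$L Q{\left(-85 \right)} = - 9 \left(- 52 \sqrt{-85}\right) = - 9 \left(- 52 i \sqrt{85}\right) = 468 i \sqrt{85}$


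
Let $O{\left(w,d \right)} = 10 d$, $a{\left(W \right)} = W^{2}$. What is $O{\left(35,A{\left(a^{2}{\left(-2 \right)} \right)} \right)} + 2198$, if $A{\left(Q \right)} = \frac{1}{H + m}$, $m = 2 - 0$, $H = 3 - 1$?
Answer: $\frac{4401}{2} \approx 2200.5$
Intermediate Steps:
$H = 2$ ($H = 3 - 1 = 2$)
$m = 2$ ($m = 2 + 0 = 2$)
$A{\left(Q \right)} = \frac{1}{4}$ ($A{\left(Q \right)} = \frac{1}{2 + 2} = \frac{1}{4}$)
$O{\left(35,A{\left(a^{2}{\left(-2 \right)} \right)} \right)} + 2198 = 10 \cdot \frac{1}{4} + 2198 = \frac{5}{2} + 2198 = \frac{4401}{2}$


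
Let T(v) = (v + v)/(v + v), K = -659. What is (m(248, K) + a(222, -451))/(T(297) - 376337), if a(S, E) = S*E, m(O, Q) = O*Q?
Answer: 131777/188168 ≈ 0.70032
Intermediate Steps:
T(v) = 1 (T(v) = (2*v)/((2*v)) = (2*v)*(1/(2*v)) = 1)
a(S, E) = E*S
(m(248, K) + a(222, -451))/(T(297) - 376337) = (248*(-659) - 451*222)/(1 - 376337) = (-163432 - 100122)/(-376336) = -263554*(-1/376336) = 131777/188168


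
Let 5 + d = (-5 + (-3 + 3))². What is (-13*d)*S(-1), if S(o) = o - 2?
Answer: 780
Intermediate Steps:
S(o) = -2 + o
d = 20 (d = -5 + (-5 + (-3 + 3))² = -5 + (-5 + 0)² = -5 + (-5)² = -5 + 25 = 20)
(-13*d)*S(-1) = (-13*20)*(-2 - 1) = -260*(-3) = 780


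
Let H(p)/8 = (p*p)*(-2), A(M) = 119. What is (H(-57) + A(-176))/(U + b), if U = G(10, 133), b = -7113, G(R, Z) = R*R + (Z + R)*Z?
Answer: -2255/522 ≈ -4.3199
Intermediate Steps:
H(p) = -16*p² (H(p) = 8*((p*p)*(-2)) = 8*(p²*(-2)) = 8*(-2*p²) = -16*p²)
G(R, Z) = R² + Z*(R + Z) (G(R, Z) = R² + (R + Z)*Z = R² + Z*(R + Z))
U = 19119 (U = 10² + 133² + 10*133 = 100 + 17689 + 1330 = 19119)
(H(-57) + A(-176))/(U + b) = (-16*(-57)² + 119)/(19119 - 7113) = (-16*3249 + 119)/12006 = (-51984 + 119)*(1/12006) = -51865*1/12006 = -2255/522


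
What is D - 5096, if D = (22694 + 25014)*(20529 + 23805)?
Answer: 2115081376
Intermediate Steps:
D = 2115086472 (D = 47708*44334 = 2115086472)
D - 5096 = 2115086472 - 5096 = 2115081376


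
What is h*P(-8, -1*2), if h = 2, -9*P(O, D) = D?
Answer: 4/9 ≈ 0.44444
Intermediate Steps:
P(O, D) = -D/9
h*P(-8, -1*2) = 2*(-(-1)*2/9) = 2*(-1/9*(-2)) = 2*(2/9) = 4/9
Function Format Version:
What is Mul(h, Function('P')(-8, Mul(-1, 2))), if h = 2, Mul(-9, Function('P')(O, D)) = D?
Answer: Rational(4, 9) ≈ 0.44444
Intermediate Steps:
Function('P')(O, D) = Mul(Rational(-1, 9), D)
Mul(h, Function('P')(-8, Mul(-1, 2))) = Mul(2, Mul(Rational(-1, 9), Mul(-1, 2))) = Mul(2, Mul(Rational(-1, 9), -2)) = Mul(2, Rational(2, 9)) = Rational(4, 9)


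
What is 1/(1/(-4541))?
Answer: -4541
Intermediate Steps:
1/(1/(-4541)) = 1/(-1/4541) = -4541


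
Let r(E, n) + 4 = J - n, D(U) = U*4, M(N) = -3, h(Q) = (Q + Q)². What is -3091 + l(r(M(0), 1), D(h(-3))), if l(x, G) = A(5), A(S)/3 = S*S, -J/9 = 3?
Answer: -3016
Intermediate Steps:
h(Q) = 4*Q² (h(Q) = (2*Q)² = 4*Q²)
J = -27 (J = -9*3 = -27)
D(U) = 4*U
A(S) = 3*S² (A(S) = 3*(S*S) = 3*S²)
r(E, n) = -31 - n (r(E, n) = -4 + (-27 - n) = -31 - n)
l(x, G) = 75 (l(x, G) = 3*5² = 3*25 = 75)
-3091 + l(r(M(0), 1), D(h(-3))) = -3091 + 75 = -3016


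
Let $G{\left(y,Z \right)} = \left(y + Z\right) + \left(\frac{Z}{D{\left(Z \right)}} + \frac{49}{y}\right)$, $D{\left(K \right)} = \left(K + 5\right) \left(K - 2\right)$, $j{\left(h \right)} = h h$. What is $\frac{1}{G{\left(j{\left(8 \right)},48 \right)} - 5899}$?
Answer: $- \frac{78016}{451417325} \approx -0.00017282$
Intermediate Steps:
$j{\left(h \right)} = h^{2}$
$D{\left(K \right)} = \left(-2 + K\right) \left(5 + K\right)$ ($D{\left(K \right)} = \left(5 + K\right) \left(-2 + K\right) = \left(-2 + K\right) \left(5 + K\right)$)
$G{\left(y,Z \right)} = Z + y + \frac{49}{y} + \frac{Z}{-10 + Z^{2} + 3 Z}$ ($G{\left(y,Z \right)} = \left(y + Z\right) + \left(\frac{Z}{-10 + Z^{2} + 3 Z} + \frac{49}{y}\right) = \left(Z + y\right) + \left(\frac{49}{y} + \frac{Z}{-10 + Z^{2} + 3 Z}\right) = Z + y + \frac{49}{y} + \frac{Z}{-10 + Z^{2} + 3 Z}$)
$\frac{1}{G{\left(j{\left(8 \right)},48 \right)} - 5899} = \frac{1}{\left(48 + 8^{2} + \frac{49}{8^{2}} + \frac{48}{-10 + 48^{2} + 3 \cdot 48}\right) - 5899} = \frac{1}{\left(48 + 64 + \frac{49}{64} + \frac{48}{-10 + 2304 + 144}\right) - 5899} = \frac{1}{\left(48 + 64 + 49 \cdot \frac{1}{64} + \frac{48}{2438}\right) - 5899} = \frac{1}{\left(48 + 64 + \frac{49}{64} + 48 \cdot \frac{1}{2438}\right) - 5899} = \frac{1}{\left(48 + 64 + \frac{49}{64} + \frac{24}{1219}\right) - 5899} = \frac{1}{\frac{8799059}{78016} - 5899} = \frac{1}{- \frac{451417325}{78016}} = - \frac{78016}{451417325}$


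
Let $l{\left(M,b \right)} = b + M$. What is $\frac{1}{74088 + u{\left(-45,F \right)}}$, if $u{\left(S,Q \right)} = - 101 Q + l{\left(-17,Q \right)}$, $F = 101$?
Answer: $\frac{1}{63971} \approx 1.5632 \cdot 10^{-5}$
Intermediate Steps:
$l{\left(M,b \right)} = M + b$
$u{\left(S,Q \right)} = -17 - 100 Q$ ($u{\left(S,Q \right)} = - 101 Q + \left(-17 + Q\right) = -17 - 100 Q$)
$\frac{1}{74088 + u{\left(-45,F \right)}} = \frac{1}{74088 - 10117} = \frac{1}{63971}$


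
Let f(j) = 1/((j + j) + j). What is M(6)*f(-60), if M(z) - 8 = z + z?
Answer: -⅑ ≈ -0.11111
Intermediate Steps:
M(z) = 8 + 2*z (M(z) = 8 + (z + z) = 8 + 2*z)
f(j) = 1/(3*j) (f(j) = 1/(2*j + j) = 1/(3*j))
M(6)*f(-60) = (8 + 2*6)*((⅓)/(-60)) = (8 + 12)*((⅓)*(-1/60)) = 20*(-1/180) = -⅑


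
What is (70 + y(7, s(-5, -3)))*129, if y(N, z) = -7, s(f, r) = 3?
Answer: 8127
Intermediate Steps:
(70 + y(7, s(-5, -3)))*129 = (70 - 7)*129 = 63*129 = 8127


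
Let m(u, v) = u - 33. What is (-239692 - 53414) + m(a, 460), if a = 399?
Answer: -292740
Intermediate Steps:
m(u, v) = -33 + u
(-239692 - 53414) + m(a, 460) = (-239692 - 53414) + (-33 + 399) = -293106 + 366 = -292740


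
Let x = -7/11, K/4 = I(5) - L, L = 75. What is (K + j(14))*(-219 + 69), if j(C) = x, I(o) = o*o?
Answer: 331050/11 ≈ 30095.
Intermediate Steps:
I(o) = o²
K = -200 (K = 4*(5² - 1*75) = 4*(25 - 75) = 4*(-50) = -200)
x = -7/11 (x = -7*1/11 = -7/11 ≈ -0.63636)
j(C) = -7/11
(K + j(14))*(-219 + 69) = (-200 - 7/11)*(-219 + 69) = -2207/11*(-150) = 331050/11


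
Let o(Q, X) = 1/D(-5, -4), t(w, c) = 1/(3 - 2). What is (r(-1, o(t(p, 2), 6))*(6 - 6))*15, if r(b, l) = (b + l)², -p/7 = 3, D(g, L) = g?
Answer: 0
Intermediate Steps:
p = -21 (p = -7*3 = -21)
t(w, c) = 1 (t(w, c) = 1/1 = 1)
o(Q, X) = -⅕ (o(Q, X) = 1/(-5) = -⅕)
(r(-1, o(t(p, 2), 6))*(6 - 6))*15 = ((-1 - ⅕)²*(6 - 6))*15 = ((-6/5)²*0)*15 = ((36/25)*0)*15 = 0*15 = 0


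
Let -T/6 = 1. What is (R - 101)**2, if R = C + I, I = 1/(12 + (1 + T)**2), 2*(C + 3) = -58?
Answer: 24206400/1369 ≈ 17682.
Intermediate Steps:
C = -32 (C = -3 + (1/2)*(-58) = -3 - 29 = -32)
T = -6 (T = -6*1 = -6)
I = 1/37 (I = 1/(12 + (1 - 6)**2) = 1/(12 + (-5)**2) = 1/(12 + 25) = 1/37 ≈ 0.027027)
R = -1183/37 (R = -32 + 1/37 = -1183/37 ≈ -31.973)
(R - 101)**2 = (-1183/37 - 101)**2 = (-4920/37)**2 = 24206400/1369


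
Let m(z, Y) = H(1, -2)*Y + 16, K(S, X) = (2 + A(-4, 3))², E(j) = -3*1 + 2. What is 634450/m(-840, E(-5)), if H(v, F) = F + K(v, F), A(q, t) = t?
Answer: -634450/7 ≈ -90636.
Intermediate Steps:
E(j) = -1 (E(j) = -3 + 2 = -1)
K(S, X) = 25 (K(S, X) = (2 + 3)² = 5² = 25)
H(v, F) = 25 + F (H(v, F) = F + 25 = 25 + F)
m(z, Y) = 16 + 23*Y (m(z, Y) = (25 - 2)*Y + 16 = 23*Y + 16 = 16 + 23*Y)
634450/m(-840, E(-5)) = 634450/(16 + 23*(-1)) = 634450/(16 - 23) = 634450/(-7) = 634450*(-⅐) = -634450/7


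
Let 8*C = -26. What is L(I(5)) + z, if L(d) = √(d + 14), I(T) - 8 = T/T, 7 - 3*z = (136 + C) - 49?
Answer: -307/12 + √23 ≈ -20.788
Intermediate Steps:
C = -13/4 (C = (⅛)*(-26) = -13/4 ≈ -3.2500)
z = -307/12 (z = 7/3 - ((136 - 13/4) - 49)/3 = 7/3 - (531/4 - 49)/3 = 7/3 - ⅓*335/4 = 7/3 - 335/12 = -307/12 ≈ -25.583)
I(T) = 9 (I(T) = 8 + T/T = 8 + 1 = 9)
L(d) = √(14 + d)
L(I(5)) + z = √(14 + 9) - 307/12 = √23 - 307/12 = -307/12 + √23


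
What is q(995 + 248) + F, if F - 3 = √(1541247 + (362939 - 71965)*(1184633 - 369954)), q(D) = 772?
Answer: 775 + √237051948593 ≈ 4.8766e+5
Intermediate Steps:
F = 3 + √237051948593 (F = 3 + √(1541247 + (362939 - 71965)*(1184633 - 369954)) = 3 + √(1541247 + 290974*814679) = 3 + √(1541247 + 237050407346) = 3 + √237051948593 ≈ 4.8688e+5)
q(995 + 248) + F = 772 + (3 + √237051948593) = 775 + √237051948593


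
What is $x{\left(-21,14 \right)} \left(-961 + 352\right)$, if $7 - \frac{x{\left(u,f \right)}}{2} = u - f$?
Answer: $-51156$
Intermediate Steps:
$x{\left(u,f \right)} = 14 - 2 u + 2 f$ ($x{\left(u,f \right)} = 14 - 2 \left(u - f\right) = 14 + \left(- 2 u + 2 f\right) = 14 - 2 u + 2 f$)
$x{\left(-21,14 \right)} \left(-961 + 352\right) = \left(14 - -42 + 2 \cdot 14\right) \left(-961 + 352\right) = \left(14 + 42 + 28\right) \left(-609\right) = 84 \left(-609\right) = -51156$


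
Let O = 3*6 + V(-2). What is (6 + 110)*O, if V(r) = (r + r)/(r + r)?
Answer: 2204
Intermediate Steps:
V(r) = 1 (V(r) = (2*r)/((2*r)) = (2*r)*(1/(2*r)) = 1)
O = 19 (O = 3*6 + 1 = 18 + 1 = 19)
(6 + 110)*O = (6 + 110)*19 = 116*19 = 2204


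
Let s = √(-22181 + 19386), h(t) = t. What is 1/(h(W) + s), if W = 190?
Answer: 38/7779 - I*√2795/38895 ≈ 0.0048849 - 0.0013592*I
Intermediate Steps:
s = I*√2795 (s = √(-2795) = I*√2795 ≈ 52.868*I)
1/(h(W) + s) = 1/(190 + I*√2795)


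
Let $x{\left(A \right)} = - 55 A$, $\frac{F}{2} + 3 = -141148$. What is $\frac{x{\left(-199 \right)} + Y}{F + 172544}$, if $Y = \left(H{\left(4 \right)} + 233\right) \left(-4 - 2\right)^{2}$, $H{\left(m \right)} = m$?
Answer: $- \frac{19477}{109758} \approx -0.17745$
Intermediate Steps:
$F = -282302$ ($F = -6 + 2 \left(-141148\right) = -6 - 282296 = -282302$)
$Y = 8532$ ($Y = \left(4 + 233\right) \left(-4 - 2\right)^{2} = 237 \left(-4 + \left(-5 + 3\right)\right)^{2} = 237 \left(-4 - 2\right)^{2} = 237 \left(-6\right)^{2} = 237 \cdot 36 = 8532$)
$\frac{x{\left(-199 \right)} + Y}{F + 172544} = \frac{\left(-55\right) \left(-199\right) + 8532}{-282302 + 172544} = \frac{10945 + 8532}{-109758} = 19477 \left(- \frac{1}{109758}\right) = - \frac{19477}{109758}$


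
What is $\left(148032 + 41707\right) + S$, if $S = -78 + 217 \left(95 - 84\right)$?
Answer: $192048$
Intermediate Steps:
$S = 2309$ ($S = -78 + 217 \left(95 - 84\right) = -78 + 217 \cdot 11 = -78 + 2387 = 2309$)
$\left(148032 + 41707\right) + S = \left(148032 + 41707\right) + 2309 = 189739 + 2309 = 192048$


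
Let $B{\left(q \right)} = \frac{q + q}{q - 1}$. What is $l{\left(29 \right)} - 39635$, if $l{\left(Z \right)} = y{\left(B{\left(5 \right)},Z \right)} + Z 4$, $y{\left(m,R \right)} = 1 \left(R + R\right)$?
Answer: $-39461$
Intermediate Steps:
$B{\left(q \right)} = \frac{2 q}{-1 + q}$
$y{\left(m,R \right)} = 2 R$ ($y{\left(m,R \right)} = 1 \cdot 2 R = 2 R$)
$l{\left(Z \right)} = 6 Z$ ($l{\left(Z \right)} = 2 Z + Z 4 = 2 Z + 4 Z = 6 Z$)
$l{\left(29 \right)} - 39635 = 6 \cdot 29 - 39635 = 174 - 39635 = -39461$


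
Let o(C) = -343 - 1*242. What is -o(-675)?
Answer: 585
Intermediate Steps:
o(C) = -585 (o(C) = -343 - 242 = -585)
-o(-675) = -1*(-585) = 585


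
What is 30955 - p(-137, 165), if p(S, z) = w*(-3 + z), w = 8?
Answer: 29659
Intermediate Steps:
p(S, z) = -24 + 8*z (p(S, z) = 8*(-3 + z) = -24 + 8*z)
30955 - p(-137, 165) = 30955 - (-24 + 8*165) = 30955 - (-24 + 1320) = 30955 - 1*1296 = 30955 - 1296 = 29659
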